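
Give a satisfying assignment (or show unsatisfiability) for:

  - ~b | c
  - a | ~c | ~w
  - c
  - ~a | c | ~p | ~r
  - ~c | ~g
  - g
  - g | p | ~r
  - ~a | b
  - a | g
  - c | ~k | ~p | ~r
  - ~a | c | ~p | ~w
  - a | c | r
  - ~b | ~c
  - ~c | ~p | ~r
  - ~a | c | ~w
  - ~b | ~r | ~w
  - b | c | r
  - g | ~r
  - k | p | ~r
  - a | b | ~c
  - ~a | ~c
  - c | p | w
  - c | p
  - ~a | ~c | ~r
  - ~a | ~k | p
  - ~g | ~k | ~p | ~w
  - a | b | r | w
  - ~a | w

No satisfying assignment exists.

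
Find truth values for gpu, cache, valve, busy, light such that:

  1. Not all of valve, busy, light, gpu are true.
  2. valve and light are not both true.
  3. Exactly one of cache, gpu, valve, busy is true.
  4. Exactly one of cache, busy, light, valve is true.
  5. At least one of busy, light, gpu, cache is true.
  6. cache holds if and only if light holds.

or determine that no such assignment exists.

gpu=F, cache=F, valve=F, busy=T, light=F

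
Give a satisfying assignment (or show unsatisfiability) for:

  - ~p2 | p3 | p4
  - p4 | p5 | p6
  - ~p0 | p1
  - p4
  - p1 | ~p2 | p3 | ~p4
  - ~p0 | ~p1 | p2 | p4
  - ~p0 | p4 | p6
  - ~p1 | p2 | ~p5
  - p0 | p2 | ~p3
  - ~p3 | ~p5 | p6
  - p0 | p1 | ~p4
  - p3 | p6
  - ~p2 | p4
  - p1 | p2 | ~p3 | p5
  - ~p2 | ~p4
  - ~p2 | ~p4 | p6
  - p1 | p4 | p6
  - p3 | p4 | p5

p0 = False, p1 = True, p2 = False, p3 = False, p4 = True, p5 = False, p6 = True

Unit clause (p4) forces p4 = True.
In (~p2 | ~p4) only ~p2 is left, so p2 = False.
Set p0 = False.
  then (p0 | p2 | ~p3) forces p3 = False.
  then (p0 | p1 | ~p4) forces p1 = True.
  then (p3 | p6) forces p6 = True.
  then (~p1 | p2 | ~p5) forces p5 = False.
All clauses satisfied.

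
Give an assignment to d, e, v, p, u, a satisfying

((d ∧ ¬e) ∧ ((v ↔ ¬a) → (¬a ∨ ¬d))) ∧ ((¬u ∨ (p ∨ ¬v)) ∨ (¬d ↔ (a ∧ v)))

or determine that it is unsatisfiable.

d=T; e=F; v=F; p=F; u=T; a=F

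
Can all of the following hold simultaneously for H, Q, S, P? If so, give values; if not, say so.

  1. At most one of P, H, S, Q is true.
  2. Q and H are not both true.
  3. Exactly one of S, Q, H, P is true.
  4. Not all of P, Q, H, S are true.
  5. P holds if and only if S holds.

H = True, Q = False, S = False, P = False

  (1) {P, H, S, Q}: 1 true — at most one ✓
  (2) Q=F, H=T — not both ✓
  (3) {S, Q, H, P}: 1 true — exactly one ✓
  (4) {P, Q, H, S}: 1/4 true — not all ✓
  (5) P=F, S=F — same ✓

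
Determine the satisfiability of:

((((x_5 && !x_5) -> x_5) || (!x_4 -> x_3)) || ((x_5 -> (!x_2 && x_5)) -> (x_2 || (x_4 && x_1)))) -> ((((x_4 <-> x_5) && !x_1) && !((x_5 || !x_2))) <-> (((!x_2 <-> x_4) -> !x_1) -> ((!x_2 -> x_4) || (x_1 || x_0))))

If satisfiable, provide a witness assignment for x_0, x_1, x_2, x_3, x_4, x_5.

x_0=F, x_1=F, x_2=F, x_3=F, x_4=F, x_5=T

  ((((x_5 && !x_5) -> x_5) || (!x_4 -> x_3)) || ((x_5 -> (!x_2 && x_5)) -> (x_2 || (x_4 && x_1)))) -> ((((x_4 <-> x_5) && !x_1) && !((x_5 || !x_2))) <-> (((!x_2 <-> x_4) -> !x_1) -> ((!x_2 -> x_4) || (x_1 || x_0)))) = True
    (((x_5 && !x_5) -> x_5) || (!x_4 -> x_3)) || ((x_5 -> (!x_2 && x_5)) -> (x_2 || (x_4 && x_1))) = True
      ((x_5 && !x_5) -> x_5) || (!x_4 -> x_3) = True
        (x_5 && !x_5) -> x_5 = True
          x_5 && !x_5 = False
            !x_5 = False
        !x_4 -> x_3 = False
          !x_4 = True
      (x_5 -> (!x_2 && x_5)) -> (x_2 || (x_4 && x_1)) = False
        x_5 -> (!x_2 && x_5) = True
          !x_2 && x_5 = True
            !x_2 = True
        x_2 || (x_4 && x_1) = False
          x_4 && x_1 = False
    (((x_4 <-> x_5) && !x_1) && !((x_5 || !x_2))) <-> (((!x_2 <-> x_4) -> !x_1) -> ((!x_2 -> x_4) || (x_1 || x_0))) = True
      ((x_4 <-> x_5) && !x_1) && !((x_5 || !x_2)) = False
        (x_4 <-> x_5) && !x_1 = False
          x_4 <-> x_5 = False
          !x_1 = True
        !((x_5 || !x_2)) = False
          x_5 || !x_2 = True
            !x_2 = True
      ((!x_2 <-> x_4) -> !x_1) -> ((!x_2 -> x_4) || (x_1 || x_0)) = False
        (!x_2 <-> x_4) -> !x_1 = True
          !x_2 <-> x_4 = False
            !x_2 = True
          !x_1 = True
        (!x_2 -> x_4) || (x_1 || x_0) = False
          !x_2 -> x_4 = False
            !x_2 = True
          x_1 || x_0 = False
The formula evaluates to True.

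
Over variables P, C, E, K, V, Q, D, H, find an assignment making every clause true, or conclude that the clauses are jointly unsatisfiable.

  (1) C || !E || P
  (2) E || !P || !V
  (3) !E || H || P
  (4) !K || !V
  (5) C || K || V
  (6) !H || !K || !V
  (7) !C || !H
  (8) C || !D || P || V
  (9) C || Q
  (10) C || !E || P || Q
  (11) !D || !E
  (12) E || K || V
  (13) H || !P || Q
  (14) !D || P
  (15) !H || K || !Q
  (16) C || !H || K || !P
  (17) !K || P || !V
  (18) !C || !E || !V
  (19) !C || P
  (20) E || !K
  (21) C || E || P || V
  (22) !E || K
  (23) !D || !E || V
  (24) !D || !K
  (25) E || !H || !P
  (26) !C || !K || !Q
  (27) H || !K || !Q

Set P = False.
  then (!D || P) forces D = False.
  then (!C || P) forces C = False.
  then (C || !E || P) forces E = False.
  then (C || Q) forces Q = True.
  then (E || !K) forces K = False.
  then (C || E || P || V) forces V = True.
  then (!H || K || !Q) forces H = False.
All clauses satisfied.

P = False, C = False, E = False, K = False, V = True, Q = True, D = False, H = False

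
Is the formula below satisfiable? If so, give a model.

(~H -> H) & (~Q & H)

Q = False, H = True

  ~H -> H = True
    ~H = False
  ~Q & H = True
    ~Q = True
Both conjuncts True, so the formula holds.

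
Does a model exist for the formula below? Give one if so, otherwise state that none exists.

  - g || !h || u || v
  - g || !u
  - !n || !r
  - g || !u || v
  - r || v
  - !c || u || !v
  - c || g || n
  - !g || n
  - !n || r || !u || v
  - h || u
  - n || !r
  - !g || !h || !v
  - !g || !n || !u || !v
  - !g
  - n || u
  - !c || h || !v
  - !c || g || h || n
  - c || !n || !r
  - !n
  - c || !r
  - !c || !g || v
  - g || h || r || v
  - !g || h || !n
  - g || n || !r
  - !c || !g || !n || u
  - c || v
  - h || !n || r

No satisfying assignment exists.

Case n = True:
  Clause (!n) is falsified — contradiction.
Case n = False:
  (!g || n) forces g = False.
  (g || !u) forces u = False.
  Clause (n || u) is falsified — contradiction.
Both cases fail, so the formula is unsatisfiable.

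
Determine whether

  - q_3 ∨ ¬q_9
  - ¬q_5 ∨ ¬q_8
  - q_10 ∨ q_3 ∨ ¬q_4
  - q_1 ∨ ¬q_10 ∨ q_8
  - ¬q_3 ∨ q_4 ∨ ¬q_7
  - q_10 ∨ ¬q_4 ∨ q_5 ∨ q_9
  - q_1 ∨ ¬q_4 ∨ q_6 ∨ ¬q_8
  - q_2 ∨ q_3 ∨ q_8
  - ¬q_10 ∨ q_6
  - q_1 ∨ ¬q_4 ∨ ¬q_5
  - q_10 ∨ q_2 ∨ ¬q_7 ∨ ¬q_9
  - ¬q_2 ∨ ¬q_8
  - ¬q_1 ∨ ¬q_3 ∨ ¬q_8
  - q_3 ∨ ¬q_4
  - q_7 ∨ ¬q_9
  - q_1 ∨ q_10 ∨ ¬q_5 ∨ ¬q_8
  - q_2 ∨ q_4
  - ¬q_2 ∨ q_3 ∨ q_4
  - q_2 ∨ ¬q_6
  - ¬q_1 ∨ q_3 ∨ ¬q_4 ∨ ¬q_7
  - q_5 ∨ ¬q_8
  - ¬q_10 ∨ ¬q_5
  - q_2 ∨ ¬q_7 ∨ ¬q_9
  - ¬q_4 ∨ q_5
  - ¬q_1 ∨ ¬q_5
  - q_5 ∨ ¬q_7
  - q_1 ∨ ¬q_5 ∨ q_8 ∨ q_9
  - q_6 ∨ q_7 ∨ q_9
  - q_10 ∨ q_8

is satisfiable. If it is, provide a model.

q_1=T, q_2=T, q_3=T, q_4=F, q_5=F, q_6=T, q_7=F, q_8=F, q_9=F, q_10=T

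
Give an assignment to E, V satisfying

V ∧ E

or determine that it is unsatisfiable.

E=T; V=T

Both conjuncts True, so the formula holds.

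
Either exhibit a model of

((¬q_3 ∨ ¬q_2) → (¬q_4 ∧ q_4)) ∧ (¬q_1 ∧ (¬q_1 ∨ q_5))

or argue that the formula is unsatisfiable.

q_1=F, q_2=T, q_3=T, q_4=T, q_5=T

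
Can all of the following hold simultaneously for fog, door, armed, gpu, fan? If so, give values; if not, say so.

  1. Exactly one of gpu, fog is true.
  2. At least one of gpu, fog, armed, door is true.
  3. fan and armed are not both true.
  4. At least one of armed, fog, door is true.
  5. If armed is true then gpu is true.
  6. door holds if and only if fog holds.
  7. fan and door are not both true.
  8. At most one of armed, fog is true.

fog = True, door = True, armed = False, gpu = False, fan = False

  (1) {gpu, fog}: 1 true — exactly one ✓
  (2) {gpu, fog, armed, door}: 2 true — at least one ✓
  (3) fan=F, armed=F — not both ✓
  (4) {armed, fog, door}: 2 true — at least one ✓
  (5) armed=F ⇒ gpu: vacuous ✓
  (6) door=T, fog=T — same ✓
  (7) fan=F, door=T — not both ✓
  (8) {armed, fog}: 1 true — at most one ✓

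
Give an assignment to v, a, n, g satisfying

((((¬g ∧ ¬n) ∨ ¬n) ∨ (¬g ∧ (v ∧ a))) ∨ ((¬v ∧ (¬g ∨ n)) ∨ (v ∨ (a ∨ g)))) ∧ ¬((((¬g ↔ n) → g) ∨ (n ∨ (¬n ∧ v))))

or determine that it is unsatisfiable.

No satisfying assignment exists.

The conjunct ¬((((¬g ↔ n) → g) ∨ (n ∨ (¬n ∧ v)))) is unsatisfiable on its own:
  v=F, n=F, g=F: evaluates to False.
  v=F, n=F, g=T: evaluates to False.
  v=F, n=T, g=F: evaluates to False.
  v=F, n=T, g=T: evaluates to False.
  v=T, n=F, g=F: evaluates to False.
  v=T, n=F, g=T: evaluates to False.
  v=T, n=T, g=F: evaluates to False.
  v=T, n=T, g=T: evaluates to False.
So the whole conjunction is unsatisfiable.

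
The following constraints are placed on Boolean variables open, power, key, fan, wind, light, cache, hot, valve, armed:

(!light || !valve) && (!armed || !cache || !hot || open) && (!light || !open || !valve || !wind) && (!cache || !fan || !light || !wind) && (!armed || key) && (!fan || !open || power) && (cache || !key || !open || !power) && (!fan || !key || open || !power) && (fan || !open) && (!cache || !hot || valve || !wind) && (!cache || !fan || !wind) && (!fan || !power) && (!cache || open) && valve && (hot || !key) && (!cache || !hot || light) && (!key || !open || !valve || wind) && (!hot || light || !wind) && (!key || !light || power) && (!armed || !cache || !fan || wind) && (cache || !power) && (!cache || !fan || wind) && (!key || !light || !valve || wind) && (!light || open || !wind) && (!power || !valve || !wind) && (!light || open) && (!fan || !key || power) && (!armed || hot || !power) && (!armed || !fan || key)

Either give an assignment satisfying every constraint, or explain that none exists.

open: False, power: False, key: True, fan: False, wind: False, light: False, cache: False, hot: True, valve: True, armed: True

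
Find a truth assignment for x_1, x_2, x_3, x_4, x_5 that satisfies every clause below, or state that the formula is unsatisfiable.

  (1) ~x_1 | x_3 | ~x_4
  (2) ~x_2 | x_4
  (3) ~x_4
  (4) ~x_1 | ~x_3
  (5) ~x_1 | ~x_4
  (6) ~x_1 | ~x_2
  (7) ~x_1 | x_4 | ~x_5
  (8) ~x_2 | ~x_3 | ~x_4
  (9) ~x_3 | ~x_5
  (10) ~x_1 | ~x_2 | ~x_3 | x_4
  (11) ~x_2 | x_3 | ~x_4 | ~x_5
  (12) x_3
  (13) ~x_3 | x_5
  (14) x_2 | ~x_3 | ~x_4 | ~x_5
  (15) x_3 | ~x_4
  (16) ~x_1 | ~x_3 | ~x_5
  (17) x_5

Case x_3 = True:
  (~x_4) forces x_4 = False.
  (~x_2 | x_4) forces x_2 = False.
  (~x_1 | ~x_3) forces x_1 = False.
  (~x_3 | ~x_5) forces x_5 = False.
  Clause (~x_3 | x_5) is falsified — contradiction.
Case x_3 = False:
  Clause (x_3) is falsified — contradiction.
Both cases fail, so the formula is unsatisfiable.

UNSATISFIABLE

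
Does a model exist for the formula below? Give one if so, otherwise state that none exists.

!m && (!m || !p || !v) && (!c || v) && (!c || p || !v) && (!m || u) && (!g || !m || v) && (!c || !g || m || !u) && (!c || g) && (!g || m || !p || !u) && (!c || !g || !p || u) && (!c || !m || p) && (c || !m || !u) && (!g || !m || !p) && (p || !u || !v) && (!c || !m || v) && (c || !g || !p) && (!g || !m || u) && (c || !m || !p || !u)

u = False, p = True, v = False, c = False, m = False, g = False

Unit clause (!m) forces m = False.
Set u = False.
Set p = True.
Set v = False.
  then (!c || v) forces c = False.
  then (c || !g || !p) forces g = False.
All clauses satisfied.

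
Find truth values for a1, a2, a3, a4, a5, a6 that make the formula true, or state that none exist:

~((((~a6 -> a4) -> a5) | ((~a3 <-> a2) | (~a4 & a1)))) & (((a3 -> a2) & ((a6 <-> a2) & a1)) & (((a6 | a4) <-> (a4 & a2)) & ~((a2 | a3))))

Case a2 = True: the conjunct ~((a2 | a3)) becomes ~((True | a3)) = False.
Case a2 = False: the formula simplifies to ~((((~a6 -> a4) -> a5) | (a3 | (~a4 & a1)))) & ((~a3 & (~a6 & a1)) & (~((a6 | a4)) & ~a3)).
  a3 = True: the conjunct ~((((~a6 -> a4) -> a5) | (a3 | (~a4 & a1)))) becomes ~((((~a6 -> a4) -> a5) | True)) = False.
  a3 = False: simplifies to ~((((~a6 -> a4) -> a5) | (~a4 & a1))) & ((~a6 & a1) & ~((a6 | a4))).
    a4 = True: the conjunct ~((a6 | a4)) becomes ~((a6 | True)) = False.
    a4 = False: simplifies to ~(((a6 -> a5) | a1)) & ((~a6 & a1) & ~a6).
      a1 = True: the conjunct ~(((a6 -> a5) | a1)) becomes ~(((a6 -> a5) | True)) = False.
      a1 = False: the conjunct a1 is False.
Both cases fail — unsatisfiable.

Unsatisfiable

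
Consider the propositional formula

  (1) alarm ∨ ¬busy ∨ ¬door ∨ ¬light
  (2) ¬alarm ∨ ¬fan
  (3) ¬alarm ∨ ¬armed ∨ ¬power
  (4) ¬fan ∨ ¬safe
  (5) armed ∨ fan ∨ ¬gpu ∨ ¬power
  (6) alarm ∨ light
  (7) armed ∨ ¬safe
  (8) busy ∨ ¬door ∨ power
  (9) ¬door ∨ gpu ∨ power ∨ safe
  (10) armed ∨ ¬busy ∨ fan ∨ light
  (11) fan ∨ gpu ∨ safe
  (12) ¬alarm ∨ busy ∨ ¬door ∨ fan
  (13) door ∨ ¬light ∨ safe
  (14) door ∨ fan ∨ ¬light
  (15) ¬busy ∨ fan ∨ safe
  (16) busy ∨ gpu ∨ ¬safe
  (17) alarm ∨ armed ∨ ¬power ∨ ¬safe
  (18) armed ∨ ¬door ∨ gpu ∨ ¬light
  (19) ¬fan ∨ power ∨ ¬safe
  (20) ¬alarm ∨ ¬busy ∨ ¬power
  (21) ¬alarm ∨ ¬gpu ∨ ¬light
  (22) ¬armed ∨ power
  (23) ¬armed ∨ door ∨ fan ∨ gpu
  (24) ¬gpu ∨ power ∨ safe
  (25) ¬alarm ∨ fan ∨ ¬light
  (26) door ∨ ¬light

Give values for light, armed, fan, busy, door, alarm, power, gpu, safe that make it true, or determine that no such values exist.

light = True, armed = True, fan = False, busy = False, door = True, alarm = False, power = True, gpu = True, safe = True

Set light = True.
  then (door ∨ ¬light) forces door = True.
Set armed = True.
  then (¬armed ∨ power) forces power = True.
  then (¬alarm ∨ ¬armed ∨ ¬power) forces alarm = False.
  then (alarm ∨ ¬busy ∨ ¬door ∨ ¬light) forces busy = False.
Set fan = False.
Try gpu = False:
  (fan ∨ gpu ∨ safe) forces safe = True.
  clause (busy ∨ gpu ∨ ¬safe) is falsified — backtrack.
So gpu = True.
Set safe = True.
All clauses satisfied.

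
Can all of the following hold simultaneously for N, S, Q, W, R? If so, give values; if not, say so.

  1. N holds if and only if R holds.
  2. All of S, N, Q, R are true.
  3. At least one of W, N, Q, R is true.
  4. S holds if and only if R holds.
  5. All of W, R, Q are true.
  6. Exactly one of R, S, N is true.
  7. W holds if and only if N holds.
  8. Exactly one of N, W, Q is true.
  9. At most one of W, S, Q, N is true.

Case S = True:
  (2) forces N = True.
  Constraint (6) is violated (S=T, N=T) — contradiction.
Case S = False:
  Constraint (2) is violated (S=F) — contradiction.
Both cases fail — unsatisfiable.

The formula is unsatisfiable.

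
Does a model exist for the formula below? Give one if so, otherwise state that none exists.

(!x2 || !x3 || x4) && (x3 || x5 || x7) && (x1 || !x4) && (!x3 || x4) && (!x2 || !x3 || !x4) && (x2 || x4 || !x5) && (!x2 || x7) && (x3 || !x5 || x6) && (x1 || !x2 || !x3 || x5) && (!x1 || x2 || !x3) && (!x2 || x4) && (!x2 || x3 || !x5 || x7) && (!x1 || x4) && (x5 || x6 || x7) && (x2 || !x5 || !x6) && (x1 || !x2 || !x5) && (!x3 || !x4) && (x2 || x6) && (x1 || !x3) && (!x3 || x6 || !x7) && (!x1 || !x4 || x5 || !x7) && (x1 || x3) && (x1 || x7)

x1: True, x2: True, x3: False, x4: True, x5: True, x6: True, x7: True

Set x1 = True.
  then (!x1 || x4) forces x4 = True.
  then (!x3 || !x4) forces x3 = False.
Set x2 = True.
  then (!x2 || x7) forces x7 = True.
  then (!x1 || !x4 || x5 || !x7) forces x5 = True.
  then (x3 || !x5 || x6) forces x6 = True.
All clauses satisfied.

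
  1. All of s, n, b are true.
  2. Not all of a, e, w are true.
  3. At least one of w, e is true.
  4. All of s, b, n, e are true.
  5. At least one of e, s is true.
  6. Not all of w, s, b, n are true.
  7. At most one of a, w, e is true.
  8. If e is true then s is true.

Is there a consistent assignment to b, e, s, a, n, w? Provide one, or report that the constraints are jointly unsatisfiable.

b = True, e = True, s = True, a = False, n = True, w = False

  (1) {s, n, b}: all 3 true ✓
  (2) {a, e, w}: 1/3 true — not all ✓
  (3) {w, e}: 1 true — at least one ✓
  (4) {s, b, n, e}: all 4 true ✓
  (5) {e, s}: 2 true — at least one ✓
  (6) {w, s, b, n}: 3/4 true — not all ✓
  (7) {a, w, e}: 1 true — at most one ✓
  (8) e=T ⇒ s: T ✓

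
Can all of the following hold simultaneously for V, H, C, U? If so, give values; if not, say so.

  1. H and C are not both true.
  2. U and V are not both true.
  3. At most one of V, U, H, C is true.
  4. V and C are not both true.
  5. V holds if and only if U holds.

V=F, H=F, C=T, U=F

  (1) H=F, C=T — not both ✓
  (2) U=F, V=F — not both ✓
  (3) {V, U, H, C}: 1 true — at most one ✓
  (4) V=F, C=T — not both ✓
  (5) V=F, U=F — same ✓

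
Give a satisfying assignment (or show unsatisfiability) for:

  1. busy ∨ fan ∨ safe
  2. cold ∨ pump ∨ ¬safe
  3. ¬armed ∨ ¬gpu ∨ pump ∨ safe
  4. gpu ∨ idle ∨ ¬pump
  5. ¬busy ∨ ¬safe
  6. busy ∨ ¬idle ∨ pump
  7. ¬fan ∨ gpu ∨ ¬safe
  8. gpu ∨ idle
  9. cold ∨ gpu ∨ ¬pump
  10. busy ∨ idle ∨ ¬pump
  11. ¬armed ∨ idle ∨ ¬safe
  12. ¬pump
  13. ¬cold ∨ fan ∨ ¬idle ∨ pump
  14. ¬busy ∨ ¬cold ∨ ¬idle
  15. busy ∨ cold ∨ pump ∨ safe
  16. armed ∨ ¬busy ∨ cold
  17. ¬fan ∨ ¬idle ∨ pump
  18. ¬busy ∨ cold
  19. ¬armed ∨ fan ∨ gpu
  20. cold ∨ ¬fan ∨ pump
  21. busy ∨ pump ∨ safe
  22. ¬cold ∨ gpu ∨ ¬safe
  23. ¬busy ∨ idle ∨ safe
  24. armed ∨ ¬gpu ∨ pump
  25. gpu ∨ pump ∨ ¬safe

Unsatisfiable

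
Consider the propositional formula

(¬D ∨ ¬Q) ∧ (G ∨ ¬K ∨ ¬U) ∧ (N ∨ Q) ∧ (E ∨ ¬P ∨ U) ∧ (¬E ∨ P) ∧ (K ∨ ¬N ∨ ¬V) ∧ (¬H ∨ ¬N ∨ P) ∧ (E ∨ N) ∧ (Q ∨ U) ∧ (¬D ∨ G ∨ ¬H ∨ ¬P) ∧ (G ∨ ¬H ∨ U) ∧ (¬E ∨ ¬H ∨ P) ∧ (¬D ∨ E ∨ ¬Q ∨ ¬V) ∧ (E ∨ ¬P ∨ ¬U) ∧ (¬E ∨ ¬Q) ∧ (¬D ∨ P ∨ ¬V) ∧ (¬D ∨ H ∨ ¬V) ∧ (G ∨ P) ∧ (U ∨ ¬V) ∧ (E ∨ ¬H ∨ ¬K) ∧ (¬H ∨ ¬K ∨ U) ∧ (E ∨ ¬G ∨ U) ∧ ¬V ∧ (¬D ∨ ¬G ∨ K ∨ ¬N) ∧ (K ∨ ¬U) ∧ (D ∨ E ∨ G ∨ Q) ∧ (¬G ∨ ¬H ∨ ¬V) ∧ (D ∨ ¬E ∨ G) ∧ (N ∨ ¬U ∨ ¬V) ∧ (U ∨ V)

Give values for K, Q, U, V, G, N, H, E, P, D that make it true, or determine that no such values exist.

Unit clause (¬V) forces V = False.
In (U ∨ V) only U is left, so U = True.
In (K ∨ ¬U) only K is left, so K = True.
In (G ∨ ¬K ∨ ¬U) only G is left, so G = True.
Set Q = False.
  then (N ∨ Q) forces N = True.
Set H = True.
  then (¬H ∨ ¬N ∨ P) forces P = True.
  then (E ∨ ¬P ∨ ¬U) forces E = True.
Set D = True.
All clauses satisfied.

K = True, Q = False, U = True, V = False, G = True, N = True, H = True, E = True, P = True, D = True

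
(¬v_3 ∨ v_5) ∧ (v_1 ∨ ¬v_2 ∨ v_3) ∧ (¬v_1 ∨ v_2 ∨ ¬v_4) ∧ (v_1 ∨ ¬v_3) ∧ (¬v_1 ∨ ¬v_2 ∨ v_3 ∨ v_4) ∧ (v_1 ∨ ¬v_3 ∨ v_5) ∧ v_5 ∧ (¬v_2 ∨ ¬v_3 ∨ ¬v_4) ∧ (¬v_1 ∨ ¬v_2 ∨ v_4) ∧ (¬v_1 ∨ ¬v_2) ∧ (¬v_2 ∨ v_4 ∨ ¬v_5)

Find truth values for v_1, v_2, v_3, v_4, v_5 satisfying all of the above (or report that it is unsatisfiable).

v_1 = True, v_2 = False, v_3 = False, v_4 = False, v_5 = True

Unit clause (v_5) forces v_5 = True.
Set v_1 = True.
  then (¬v_1 ∨ ¬v_2) forces v_2 = False.
  then (¬v_1 ∨ v_2 ∨ ¬v_4) forces v_4 = False.
Set v_3 = False.
All clauses satisfied.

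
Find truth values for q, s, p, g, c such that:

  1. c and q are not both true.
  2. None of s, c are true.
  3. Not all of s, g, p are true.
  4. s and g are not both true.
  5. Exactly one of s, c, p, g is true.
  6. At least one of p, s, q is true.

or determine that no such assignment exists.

q=T; s=F; p=F; g=T; c=F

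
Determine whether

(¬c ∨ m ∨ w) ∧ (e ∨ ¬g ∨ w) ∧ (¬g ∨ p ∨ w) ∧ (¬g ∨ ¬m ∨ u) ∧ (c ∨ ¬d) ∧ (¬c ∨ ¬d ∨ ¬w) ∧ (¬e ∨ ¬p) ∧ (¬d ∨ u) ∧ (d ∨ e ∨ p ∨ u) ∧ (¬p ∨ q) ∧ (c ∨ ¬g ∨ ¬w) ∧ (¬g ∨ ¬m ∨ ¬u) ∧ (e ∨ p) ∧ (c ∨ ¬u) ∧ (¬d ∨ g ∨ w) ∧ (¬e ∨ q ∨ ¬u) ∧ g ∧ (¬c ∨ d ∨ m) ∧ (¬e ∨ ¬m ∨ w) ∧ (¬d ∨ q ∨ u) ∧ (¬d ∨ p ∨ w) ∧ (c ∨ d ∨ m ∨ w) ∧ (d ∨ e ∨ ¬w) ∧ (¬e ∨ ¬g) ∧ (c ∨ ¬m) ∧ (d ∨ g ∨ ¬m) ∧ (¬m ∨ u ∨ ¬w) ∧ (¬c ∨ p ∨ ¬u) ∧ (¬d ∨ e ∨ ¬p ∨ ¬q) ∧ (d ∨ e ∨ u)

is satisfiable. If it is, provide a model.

The formula is unsatisfiable.

Case g = True:
  (¬e ∨ ¬g) forces e = False.
  (e ∨ ¬g ∨ w) forces w = True.
  (c ∨ ¬g ∨ ¬w) forces c = True.
  (¬c ∨ ¬d ∨ ¬w) forces d = False.
  Clause (d ∨ e ∨ ¬w) is falsified — contradiction.
Case g = False:
  Clause (g) is falsified — contradiction.
Both cases fail, so the formula is unsatisfiable.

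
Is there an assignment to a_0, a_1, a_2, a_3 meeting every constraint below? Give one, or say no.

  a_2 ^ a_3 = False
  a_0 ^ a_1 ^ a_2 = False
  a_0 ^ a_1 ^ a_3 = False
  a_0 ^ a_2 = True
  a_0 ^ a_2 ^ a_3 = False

a_0=F, a_1=T, a_2=T, a_3=T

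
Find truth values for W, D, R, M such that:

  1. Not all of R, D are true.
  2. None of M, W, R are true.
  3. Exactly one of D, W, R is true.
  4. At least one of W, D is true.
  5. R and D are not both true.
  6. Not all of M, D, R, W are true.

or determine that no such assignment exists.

W = False, D = True, R = False, M = False

  (1) {R, D}: 1/2 true — not all ✓
  (2) {M, W, R}: 0 true — none ✓
  (3) {D, W, R}: 1 true — exactly one ✓
  (4) {W, D}: 1 true — at least one ✓
  (5) R=F, D=T — not both ✓
  (6) {M, D, R, W}: 1/4 true — not all ✓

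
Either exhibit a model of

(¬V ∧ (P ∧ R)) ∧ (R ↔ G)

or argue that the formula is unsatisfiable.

V = False, G = True, P = True, R = True

  ¬V ∧ (P ∧ R) = True
    ¬V = True
    P ∧ R = True
  R ↔ G = True
Both conjuncts True, so the formula holds.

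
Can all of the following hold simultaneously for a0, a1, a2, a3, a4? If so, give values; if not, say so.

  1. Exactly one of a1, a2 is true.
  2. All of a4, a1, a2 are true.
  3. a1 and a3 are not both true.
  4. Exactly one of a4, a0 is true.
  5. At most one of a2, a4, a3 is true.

Unsatisfiable

Case a1 = True:
  (1) with a1=T forces a2 = False.
  Constraint (2) is violated (a2=F) — contradiction.
Case a1 = False:
  Constraint (2) is violated (a1=F) — contradiction.
Both cases fail — unsatisfiable.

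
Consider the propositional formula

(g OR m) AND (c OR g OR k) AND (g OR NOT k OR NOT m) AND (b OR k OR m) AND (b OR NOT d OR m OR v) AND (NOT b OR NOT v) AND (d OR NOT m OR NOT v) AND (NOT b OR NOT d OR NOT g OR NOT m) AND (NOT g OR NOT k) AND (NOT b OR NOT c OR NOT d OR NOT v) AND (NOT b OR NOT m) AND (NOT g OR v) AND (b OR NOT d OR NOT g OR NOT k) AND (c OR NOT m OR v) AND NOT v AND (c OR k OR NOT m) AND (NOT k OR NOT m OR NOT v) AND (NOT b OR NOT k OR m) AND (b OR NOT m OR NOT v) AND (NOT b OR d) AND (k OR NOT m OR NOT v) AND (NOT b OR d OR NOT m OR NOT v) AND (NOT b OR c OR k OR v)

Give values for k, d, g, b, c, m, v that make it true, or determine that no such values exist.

k=F, d=T, g=F, b=F, c=T, m=T, v=F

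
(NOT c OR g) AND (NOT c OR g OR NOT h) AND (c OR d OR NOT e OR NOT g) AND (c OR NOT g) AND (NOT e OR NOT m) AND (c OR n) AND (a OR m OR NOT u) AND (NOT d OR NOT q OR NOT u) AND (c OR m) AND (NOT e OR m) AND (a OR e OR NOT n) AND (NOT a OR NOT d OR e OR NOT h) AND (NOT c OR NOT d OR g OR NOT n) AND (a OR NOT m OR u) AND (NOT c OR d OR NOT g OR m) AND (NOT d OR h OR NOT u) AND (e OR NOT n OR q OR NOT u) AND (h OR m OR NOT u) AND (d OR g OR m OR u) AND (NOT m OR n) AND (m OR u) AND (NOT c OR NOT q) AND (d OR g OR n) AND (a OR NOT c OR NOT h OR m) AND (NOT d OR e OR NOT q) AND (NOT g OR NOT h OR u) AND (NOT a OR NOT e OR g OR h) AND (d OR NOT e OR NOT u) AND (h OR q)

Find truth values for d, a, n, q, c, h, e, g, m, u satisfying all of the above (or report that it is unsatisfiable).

Set d = False.
Set a = True.
Try n = False:
  (c OR n) forces c = True.
  (NOT c OR g) forces g = True.
  (NOT c OR d OR NOT g OR m) forces m = True.
  clause (NOT m OR n) is falsified — backtrack.
So n = True.
Set q = False.
  then (h OR q) forces h = True.
Try c = True:
  (NOT c OR g) forces g = True.
  (NOT c OR d OR NOT g OR m) forces m = True.
  (NOT e OR NOT m) forces e = False.
  (e OR NOT n OR q OR NOT u) forces u = False.
  clause (NOT g OR NOT h OR u) is falsified — backtrack.
So c = False.
  then (c OR NOT g) forces g = False.
  then (c OR m) forces m = True.
  then (NOT e OR NOT m) forces e = False.
  then (e OR NOT n OR q OR NOT u) forces u = False.
All clauses satisfied.

d = False; a = True; n = True; q = False; c = False; h = True; e = False; g = False; m = True; u = False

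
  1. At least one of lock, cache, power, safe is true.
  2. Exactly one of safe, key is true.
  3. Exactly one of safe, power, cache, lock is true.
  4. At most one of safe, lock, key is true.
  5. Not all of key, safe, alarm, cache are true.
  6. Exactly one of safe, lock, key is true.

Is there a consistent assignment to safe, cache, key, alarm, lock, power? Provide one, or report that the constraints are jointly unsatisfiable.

safe = False, cache = True, key = True, alarm = True, lock = False, power = False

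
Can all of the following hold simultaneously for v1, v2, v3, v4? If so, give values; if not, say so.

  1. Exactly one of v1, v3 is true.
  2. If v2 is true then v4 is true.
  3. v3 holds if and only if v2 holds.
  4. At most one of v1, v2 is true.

v1 = False; v2 = True; v3 = True; v4 = True

  (1) {v1, v3}: 1 true — exactly one ✓
  (2) v2=T ⇒ v4: T ✓
  (3) v3=T, v2=T — same ✓
  (4) {v1, v2}: 1 true — at most one ✓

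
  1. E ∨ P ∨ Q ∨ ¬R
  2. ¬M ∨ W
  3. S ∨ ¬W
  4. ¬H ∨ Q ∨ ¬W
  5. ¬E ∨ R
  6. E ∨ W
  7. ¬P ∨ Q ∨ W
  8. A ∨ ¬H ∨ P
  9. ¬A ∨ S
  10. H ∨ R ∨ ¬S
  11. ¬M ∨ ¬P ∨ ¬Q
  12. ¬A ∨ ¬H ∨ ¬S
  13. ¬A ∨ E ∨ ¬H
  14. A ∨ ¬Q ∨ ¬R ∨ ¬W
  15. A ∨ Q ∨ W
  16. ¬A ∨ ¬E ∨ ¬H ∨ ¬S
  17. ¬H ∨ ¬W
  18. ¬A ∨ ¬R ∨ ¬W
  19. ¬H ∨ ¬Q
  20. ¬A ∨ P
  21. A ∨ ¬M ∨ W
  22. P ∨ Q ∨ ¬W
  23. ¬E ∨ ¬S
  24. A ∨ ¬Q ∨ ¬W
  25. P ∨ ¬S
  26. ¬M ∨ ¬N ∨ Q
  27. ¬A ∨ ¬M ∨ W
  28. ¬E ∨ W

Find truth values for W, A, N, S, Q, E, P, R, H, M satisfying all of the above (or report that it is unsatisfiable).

W = True, A = False, N = True, S = True, Q = False, E = False, P = True, R = True, H = False, M = False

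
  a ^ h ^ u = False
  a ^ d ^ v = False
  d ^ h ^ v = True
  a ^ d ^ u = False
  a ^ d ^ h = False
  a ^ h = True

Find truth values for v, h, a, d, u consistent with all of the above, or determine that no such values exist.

v = True, h = True, a = False, d = True, u = True

a ^ h ^ u = F ^ T ^ T = False ✓
a ^ d ^ v = F ^ T ^ T = False ✓
d ^ h ^ v = T ^ T ^ T = True ✓
a ^ d ^ u = F ^ T ^ T = False ✓
a ^ d ^ h = F ^ T ^ T = False ✓
a ^ h = F ^ T = True ✓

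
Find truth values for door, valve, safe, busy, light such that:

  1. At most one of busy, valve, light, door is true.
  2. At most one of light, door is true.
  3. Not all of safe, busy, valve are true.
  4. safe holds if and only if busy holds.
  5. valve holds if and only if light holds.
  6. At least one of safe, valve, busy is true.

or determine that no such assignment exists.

door = False, valve = False, safe = True, busy = True, light = False

  (1) {busy, valve, light, door}: 1 true — at most one ✓
  (2) {light, door}: 0 true — at most one ✓
  (3) {safe, busy, valve}: 2/3 true — not all ✓
  (4) safe=T, busy=T — same ✓
  (5) valve=F, light=F — same ✓
  (6) {safe, valve, busy}: 2 true — at least one ✓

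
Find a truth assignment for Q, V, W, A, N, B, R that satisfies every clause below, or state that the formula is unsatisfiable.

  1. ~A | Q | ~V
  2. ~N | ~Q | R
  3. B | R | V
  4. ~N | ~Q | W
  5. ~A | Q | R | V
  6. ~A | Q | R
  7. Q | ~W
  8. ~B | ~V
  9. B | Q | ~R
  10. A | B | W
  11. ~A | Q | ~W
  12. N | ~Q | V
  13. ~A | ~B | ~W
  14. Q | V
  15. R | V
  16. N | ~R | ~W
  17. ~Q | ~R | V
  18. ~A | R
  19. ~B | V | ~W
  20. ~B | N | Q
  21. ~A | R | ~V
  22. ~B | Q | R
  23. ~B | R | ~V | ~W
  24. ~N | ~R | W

Q = True, V = True, W = True, A = False, N = True, B = False, R = True

Try Q = False:
  (Q | ~W) forces W = False.
  (Q | V) forces V = True.
  (~A | Q | ~V) forces A = False.
  (~B | ~V) forces B = False.
  clause (A | B | W) is falsified — backtrack.
So Q = True.
Set V = True.
  then (~B | ~V) forces B = False.
Set W = True.
Set A = False.
Set N = True.
  then (~N | ~Q | R) forces R = True.
All clauses satisfied.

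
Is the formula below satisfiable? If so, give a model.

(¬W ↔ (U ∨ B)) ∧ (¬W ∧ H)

U: False, W: False, B: True, H: True

  ¬W ↔ (U ∨ B) = True
    ¬W = True
    U ∨ B = True
  ¬W ∧ H = True
    ¬W = True
Both conjuncts True, so the formula holds.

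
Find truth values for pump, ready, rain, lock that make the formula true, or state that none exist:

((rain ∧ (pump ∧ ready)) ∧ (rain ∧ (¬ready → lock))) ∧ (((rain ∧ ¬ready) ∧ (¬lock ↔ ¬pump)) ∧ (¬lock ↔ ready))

Case ready = True: the conjunct ¬ready is False.
Case ready = False: the conjunct ready is False.
Both cases fail — unsatisfiable.

UNSATISFIABLE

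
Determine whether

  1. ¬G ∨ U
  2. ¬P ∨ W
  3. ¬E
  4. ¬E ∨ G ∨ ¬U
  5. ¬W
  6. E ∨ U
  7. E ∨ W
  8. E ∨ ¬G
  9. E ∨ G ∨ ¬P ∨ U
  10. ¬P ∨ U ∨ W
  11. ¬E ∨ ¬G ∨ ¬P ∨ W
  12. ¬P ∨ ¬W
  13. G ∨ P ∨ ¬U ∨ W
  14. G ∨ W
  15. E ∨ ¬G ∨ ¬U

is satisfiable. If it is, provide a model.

Case E = True:
  Clause (¬E) is falsified — contradiction.
Case E = False:
  (¬W) forces W = False.
  Clause (E ∨ W) is falsified — contradiction.
Both cases fail, so the formula is unsatisfiable.

No satisfying assignment exists.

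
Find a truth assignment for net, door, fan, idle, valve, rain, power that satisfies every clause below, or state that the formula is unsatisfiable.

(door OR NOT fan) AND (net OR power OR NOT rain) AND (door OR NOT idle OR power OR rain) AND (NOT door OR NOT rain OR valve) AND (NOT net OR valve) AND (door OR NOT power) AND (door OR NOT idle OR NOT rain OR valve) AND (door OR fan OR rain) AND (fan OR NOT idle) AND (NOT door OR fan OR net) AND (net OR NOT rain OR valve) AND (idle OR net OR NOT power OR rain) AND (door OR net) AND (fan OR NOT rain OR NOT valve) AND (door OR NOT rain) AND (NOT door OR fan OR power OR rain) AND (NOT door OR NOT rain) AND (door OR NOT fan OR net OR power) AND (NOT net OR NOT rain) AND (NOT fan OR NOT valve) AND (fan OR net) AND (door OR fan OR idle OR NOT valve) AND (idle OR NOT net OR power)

net = False, door = True, fan = True, idle = True, valve = False, rain = False, power = False

Set net = False.
  then (door OR net) forces door = True.
  then (NOT door OR NOT rain) forces rain = False.
  then (fan OR net) forces fan = True.
  then (NOT fan OR NOT valve) forces valve = False.
Set idle = True.
Set power = False.
All clauses satisfied.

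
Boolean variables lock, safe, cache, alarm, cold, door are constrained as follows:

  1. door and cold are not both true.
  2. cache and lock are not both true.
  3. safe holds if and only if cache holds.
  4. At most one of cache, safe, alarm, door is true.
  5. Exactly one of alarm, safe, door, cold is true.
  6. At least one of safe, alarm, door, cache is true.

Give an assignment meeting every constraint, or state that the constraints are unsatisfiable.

lock: True; safe: False; cache: False; alarm: False; cold: False; door: True

  (1) door=T, cold=F — not both ✓
  (2) cache=F, lock=T — not both ✓
  (3) safe=F, cache=F — same ✓
  (4) {cache, safe, alarm, door}: 1 true — at most one ✓
  (5) {alarm, safe, door, cold}: 1 true — exactly one ✓
  (6) {safe, alarm, door, cache}: 1 true — at least one ✓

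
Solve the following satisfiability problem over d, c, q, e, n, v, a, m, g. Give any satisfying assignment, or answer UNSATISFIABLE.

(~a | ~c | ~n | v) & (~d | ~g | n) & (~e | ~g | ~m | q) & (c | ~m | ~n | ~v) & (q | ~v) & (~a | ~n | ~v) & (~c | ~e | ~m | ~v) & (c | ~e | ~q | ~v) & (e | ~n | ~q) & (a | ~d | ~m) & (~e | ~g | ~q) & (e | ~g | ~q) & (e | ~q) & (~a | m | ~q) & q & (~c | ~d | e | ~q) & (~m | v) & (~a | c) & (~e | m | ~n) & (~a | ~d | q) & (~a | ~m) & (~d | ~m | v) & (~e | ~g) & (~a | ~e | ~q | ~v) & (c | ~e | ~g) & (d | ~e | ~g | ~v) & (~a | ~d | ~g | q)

d = False, c = False, q = True, e = True, n = False, v = False, a = False, m = False, g = False

Unit clause (q) forces q = True.
In (e | ~q) only e is left, so e = True.
In (~e | ~g) only ~g is left, so g = False.
Set d = False.
Set c = False.
  then (c | ~e | ~q | ~v) forces v = False.
  then (~m | v) forces m = False.
  then (~a | c) forces a = False.
  then (~e | m | ~n) forces n = False.
All clauses satisfied.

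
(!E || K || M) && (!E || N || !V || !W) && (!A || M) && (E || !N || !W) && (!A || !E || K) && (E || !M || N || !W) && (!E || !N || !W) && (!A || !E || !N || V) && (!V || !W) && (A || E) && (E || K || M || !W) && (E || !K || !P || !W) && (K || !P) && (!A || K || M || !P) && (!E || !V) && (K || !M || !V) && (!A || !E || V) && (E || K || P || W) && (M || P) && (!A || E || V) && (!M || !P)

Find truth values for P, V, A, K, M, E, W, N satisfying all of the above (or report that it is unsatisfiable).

Set P = True.
  then (K || !P) forces K = True.
  then (!M || !P) forces M = False.
  then (!A || M) forces A = False.
  then (A || E) forces E = True.
  then (!E || !V) forces V = False.
Set W = True.
  then (!E || !N || !W) forces N = False.
All clauses satisfied.

P = True, V = False, A = False, K = True, M = False, E = True, W = True, N = False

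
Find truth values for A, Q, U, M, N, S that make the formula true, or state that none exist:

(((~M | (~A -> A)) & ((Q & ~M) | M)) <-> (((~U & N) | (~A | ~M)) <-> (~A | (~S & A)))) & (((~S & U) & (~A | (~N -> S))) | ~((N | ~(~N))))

A: True, Q: False, U: False, M: True, N: False, S: True

  ((~M | (~A -> A)) & ((Q & ~M) | M)) <-> (((~U & N) | (~A | ~M)) <-> (~A | (~S & A))) = True
    (~M | (~A -> A)) & ((Q & ~M) | M) = True
      ~M | (~A -> A) = True
        ~M = False
        ~A -> A = True
          ~A = False
      (Q & ~M) | M = True
        Q & ~M = False
          ~M = False
    ((~U & N) | (~A | ~M)) <-> (~A | (~S & A)) = True
      (~U & N) | (~A | ~M) = False
        ~U & N = False
          ~U = True
        ~A | ~M = False
          ~A = False
          ~M = False
      ~A | (~S & A) = False
        ~A = False
        ~S & A = False
          ~S = False
  ((~S & U) & (~A | (~N -> S))) | ~((N | ~(~N))) = True
    (~S & U) & (~A | (~N -> S)) = False
      ~S & U = False
        ~S = False
      ~A | (~N -> S) = True
        ~A = False
        ~N -> S = True
          ~N = True
    ~((N | ~(~N))) = True
      N | ~(~N) = False
        ~(~N) = False
          ~N = True
Both conjuncts True, so the formula holds.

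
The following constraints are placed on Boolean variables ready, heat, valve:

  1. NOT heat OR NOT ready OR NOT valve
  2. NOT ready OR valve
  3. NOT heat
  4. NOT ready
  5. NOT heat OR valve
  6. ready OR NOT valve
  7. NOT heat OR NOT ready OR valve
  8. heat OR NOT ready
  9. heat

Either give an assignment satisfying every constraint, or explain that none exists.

The formula is unsatisfiable.

Case heat = True:
  Clause (NOT heat) is falsified — contradiction.
Case heat = False:
  Clause (heat) is falsified — contradiction.
Both cases fail, so the formula is unsatisfiable.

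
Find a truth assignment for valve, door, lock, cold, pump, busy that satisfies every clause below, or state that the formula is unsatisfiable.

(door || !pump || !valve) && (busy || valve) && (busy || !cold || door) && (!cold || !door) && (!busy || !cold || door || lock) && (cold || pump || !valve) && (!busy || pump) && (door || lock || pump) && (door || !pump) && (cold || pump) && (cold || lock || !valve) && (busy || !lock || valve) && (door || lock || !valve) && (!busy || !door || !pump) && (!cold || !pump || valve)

Try valve = False:
  (busy || valve) forces busy = True.
  (!busy || pump) forces pump = True.
  (door || !pump) forces door = True.
  clause (!busy || !door || !pump) is falsified — backtrack.
So valve = True.
Try door = False:
  (door || !pump || !valve) forces pump = False.
  (cold || pump || !valve) forces cold = True.
  (busy || !cold || door) forces busy = True.
  clause (!busy || pump) is falsified — backtrack.
So door = True.
  then (!cold || !door) forces cold = False.
  then (cold || pump || !valve) forces pump = True.
  then (cold || lock || !valve) forces lock = True.
  then (!busy || !door || !pump) forces busy = False.
All clauses satisfied.

valve: True, door: True, lock: True, cold: False, pump: True, busy: False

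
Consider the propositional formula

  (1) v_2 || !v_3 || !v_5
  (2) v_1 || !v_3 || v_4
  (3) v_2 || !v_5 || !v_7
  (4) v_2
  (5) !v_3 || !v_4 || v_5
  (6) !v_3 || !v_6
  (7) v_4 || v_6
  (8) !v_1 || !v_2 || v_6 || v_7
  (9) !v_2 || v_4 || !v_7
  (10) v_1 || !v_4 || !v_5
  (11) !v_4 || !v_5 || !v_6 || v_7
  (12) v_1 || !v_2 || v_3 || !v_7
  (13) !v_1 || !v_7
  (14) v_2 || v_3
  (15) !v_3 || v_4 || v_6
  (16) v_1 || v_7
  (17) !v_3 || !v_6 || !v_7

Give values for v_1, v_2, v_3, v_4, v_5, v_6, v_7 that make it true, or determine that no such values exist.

Unit clause (v_2) forces v_2 = True.
Try v_1 = False:
  (v_1 || v_7) forces v_7 = True.
  (!v_2 || v_4 || !v_7) forces v_4 = True.
  (v_1 || !v_4 || !v_5) forces v_5 = False.
  (!v_3 || !v_4 || v_5) forces v_3 = False.
  clause (v_1 || !v_2 || v_3 || !v_7) is falsified — backtrack.
So v_1 = True.
  then (!v_1 || !v_7) forces v_7 = False.
  then (!v_1 || !v_2 || v_6 || v_7) forces v_6 = True.
  then (!v_3 || !v_6) forces v_3 = False.
Set v_4 = False.
Set v_5 = True.
All clauses satisfied.

v_1=T, v_2=T, v_3=F, v_4=F, v_5=T, v_6=T, v_7=F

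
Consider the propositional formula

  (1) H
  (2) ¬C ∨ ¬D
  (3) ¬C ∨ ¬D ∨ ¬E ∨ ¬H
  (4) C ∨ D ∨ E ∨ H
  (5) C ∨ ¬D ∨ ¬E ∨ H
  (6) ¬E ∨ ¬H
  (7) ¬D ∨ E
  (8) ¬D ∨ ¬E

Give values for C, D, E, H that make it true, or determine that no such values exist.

Unit clause (H) forces H = True.
In (¬E ∨ ¬H) only ¬E is left, so E = False.
In (¬D ∨ E) only ¬D is left, so D = False.
Set C = True.
Check each clause:
  (H): H holds.
  (¬C ∨ ¬D): ¬D holds.
  (¬C ∨ ¬D ∨ ¬E ∨ ¬H): ¬D holds.
  (C ∨ D ∨ E ∨ H): C holds.
  (C ∨ ¬D ∨ ¬E ∨ H): C holds.
  (¬E ∨ ¬H): ¬E holds.
  (¬D ∨ E): ¬D holds.
  (¬D ∨ ¬E): ¬D holds.
All clauses satisfied.

C = True; D = False; E = False; H = True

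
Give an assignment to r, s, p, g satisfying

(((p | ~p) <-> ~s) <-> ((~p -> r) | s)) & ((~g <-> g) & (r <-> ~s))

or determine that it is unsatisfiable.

Unsatisfiable — no assignment works.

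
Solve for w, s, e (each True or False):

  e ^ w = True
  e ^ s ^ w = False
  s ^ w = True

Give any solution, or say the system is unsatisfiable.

w = False, s = True, e = True

e ^ w = T ^ F = True ✓
e ^ s ^ w = T ^ T ^ F = False ✓
s ^ w = T ^ F = True ✓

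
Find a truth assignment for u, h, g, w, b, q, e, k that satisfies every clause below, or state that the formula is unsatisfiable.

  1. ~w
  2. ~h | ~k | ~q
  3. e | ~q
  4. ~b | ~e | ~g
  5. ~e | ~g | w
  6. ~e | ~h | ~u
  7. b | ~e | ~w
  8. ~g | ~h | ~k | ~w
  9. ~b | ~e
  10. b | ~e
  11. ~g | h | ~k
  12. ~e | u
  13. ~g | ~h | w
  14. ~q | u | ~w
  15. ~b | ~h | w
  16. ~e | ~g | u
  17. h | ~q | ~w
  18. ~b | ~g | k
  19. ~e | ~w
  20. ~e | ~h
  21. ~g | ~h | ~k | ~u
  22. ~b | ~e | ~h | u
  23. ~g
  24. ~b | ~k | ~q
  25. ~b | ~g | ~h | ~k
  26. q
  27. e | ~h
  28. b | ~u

UNSATISFIABLE

Case g = True:
  Clause (~g) is falsified — contradiction.
Case g = False:
  (~w) forces w = False.
  (q) forces q = True.
  (e | ~q) forces e = True.
  (~b | ~e) forces b = False.
  Clause (b | ~e) is falsified — contradiction.
Both cases fail, so the formula is unsatisfiable.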